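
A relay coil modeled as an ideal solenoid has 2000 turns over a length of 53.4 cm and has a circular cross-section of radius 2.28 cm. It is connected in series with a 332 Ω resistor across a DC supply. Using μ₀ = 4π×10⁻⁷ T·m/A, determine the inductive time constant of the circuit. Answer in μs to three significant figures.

τ ≈ 46.3 μs

A = πr² = π(2.280×10^-2 m)² = 1.633×10^-3 m².
L = μ₀N²A/ℓ = (4π×10⁻⁷)(2000)²(1.633×10^-3)/(0.534) = 1.537×10^-2 H.
τ = L/R = (1.537×10^-2)/(332) = 4.630×10^-5 s.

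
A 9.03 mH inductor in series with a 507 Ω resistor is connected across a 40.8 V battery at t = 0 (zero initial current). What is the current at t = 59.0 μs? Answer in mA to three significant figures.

τ = L/R = 9.030×10^-3/507 = 1.781×10^-5 s; final current I_∞ = ε/R = 40.8/507 = 8.047×10^-2 A.
I(t) = I_∞(1 − e^(−t/τ)) with t/τ = 3.313.
I = (8.047×10^-2)(1 − e^(−3.313)) = 7.754×10^-2 A.

I ≈ 77.5 mA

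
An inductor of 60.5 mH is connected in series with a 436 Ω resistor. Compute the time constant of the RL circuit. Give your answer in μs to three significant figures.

τ ≈ 139 μs

τ = L/R = (6.050×10^-2 H)/(436 Ω) = 1.388×10^-4 s.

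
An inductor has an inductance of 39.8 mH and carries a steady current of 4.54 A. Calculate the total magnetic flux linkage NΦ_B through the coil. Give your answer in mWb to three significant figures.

From L = NΦ_B/I, the flux linkage is NΦ_B = LI.
NΦ_B = (3.980×10^-2 H)(4.54 A) = 0.1807 Wb.

NΦ_B ≈ 181 mWb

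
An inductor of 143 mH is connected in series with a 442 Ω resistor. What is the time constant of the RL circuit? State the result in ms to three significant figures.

τ ≈ 0.324 ms

τ = L/R = (0.143 H)/(442 Ω) = 3.235×10^-4 s.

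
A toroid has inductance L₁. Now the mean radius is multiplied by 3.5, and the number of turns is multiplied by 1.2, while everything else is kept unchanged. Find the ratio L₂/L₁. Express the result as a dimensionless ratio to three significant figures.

L₂/L₁ = 0.411

For a toroid, L ∝ μᵣN²A/R.
L₂/L₁ = (3.5)^-1 × (1.2)^2 = 0.411.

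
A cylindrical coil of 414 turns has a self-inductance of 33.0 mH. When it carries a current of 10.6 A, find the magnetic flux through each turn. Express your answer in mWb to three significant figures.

From L = NΦ_B/I, the flux per turn is Φ_B = LI/N.
Φ_B = (3.300×10^-2 H)(10.6 A)/414 = 8.449×10^-4 Wb.

Φ_B ≈ 0.845 mWb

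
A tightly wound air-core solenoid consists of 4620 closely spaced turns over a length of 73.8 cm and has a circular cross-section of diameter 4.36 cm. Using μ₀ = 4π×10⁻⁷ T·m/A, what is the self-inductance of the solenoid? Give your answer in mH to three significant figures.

L ≈ 54.3 mH

A = π(d/2)² = π(2.180×10^-2 m)² = 1.493×10^-3 m².
For a long solenoid, L = μ₀N²A/ℓ.
L = (4π×10⁻⁷)(4620)²(1.493×10^-3)/(0.738 m) = 5.426×10^-2 H.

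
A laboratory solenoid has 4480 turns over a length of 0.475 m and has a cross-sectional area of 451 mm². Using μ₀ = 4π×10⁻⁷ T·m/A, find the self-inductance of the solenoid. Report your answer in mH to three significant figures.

L ≈ 23.9 mH

A = 451 mm² = 4.510×10^-4 m².
For a long solenoid, L = μ₀N²A/ℓ.
L = (4π×10⁻⁷)(4480)²(4.510×10^-4)/(0.475 m) = 2.3947×10^-2 H.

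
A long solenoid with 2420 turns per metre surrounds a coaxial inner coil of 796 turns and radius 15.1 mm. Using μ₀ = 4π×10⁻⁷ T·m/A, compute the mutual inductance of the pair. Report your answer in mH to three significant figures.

M ≈ 1.73 mH

The outer solenoid produces a uniform field B₁ = μ₀n₁I₁ across the inner coil,
so the flux linkage is N₂Φ = N₂B₁A₂ = μ₀n₁N₂A₂·I₁, giving M = μ₀n₁N₂A₂.
A₂ = πr² = π(1.510×10^-2 m)² = 7.163×10^-4 m².
M = (4π×10⁻⁷)(2420)(796)(7.163×10^-4) = 1.734×10^-3 H.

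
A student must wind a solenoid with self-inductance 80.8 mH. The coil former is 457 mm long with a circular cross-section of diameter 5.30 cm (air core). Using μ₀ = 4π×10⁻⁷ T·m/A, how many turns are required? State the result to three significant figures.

N ≈ 3650 turns

A = π(d/2)² = π(2.650×10^-2 m)² = 2.206×10^-3 m².
From L = μ₀N²A/ℓ, N = √(Lℓ / (μ₀A)).
N = √[(8.080×10^-2)(0.457) / ((4π×10⁻⁷)×2.206×10^-3)] = √(1.332×10^7) ≈ 3649.5.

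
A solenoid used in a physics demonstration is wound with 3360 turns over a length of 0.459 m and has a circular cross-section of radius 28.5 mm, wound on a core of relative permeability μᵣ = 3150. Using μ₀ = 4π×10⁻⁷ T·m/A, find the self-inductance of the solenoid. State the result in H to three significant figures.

A = πr² = π(2.850×10^-2 m)² = 2.552×10^-3 m².
For a long solenoid, L = μ₀μᵣN²A/ℓ.
L = (4π×10⁻⁷)(3150)(3360)²(2.552×10^-3)/(0.459 m) = 248.4 H.

L ≈ 248 H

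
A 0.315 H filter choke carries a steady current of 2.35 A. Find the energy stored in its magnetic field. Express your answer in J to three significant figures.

Stored magnetic energy: U = ½LI².
U = ½(0.315 H)(2.35 A)² = 0.8698 J.

U ≈ 0.870 J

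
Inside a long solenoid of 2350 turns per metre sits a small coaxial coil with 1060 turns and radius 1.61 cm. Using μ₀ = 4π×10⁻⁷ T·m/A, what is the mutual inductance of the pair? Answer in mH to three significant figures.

The outer solenoid produces a uniform field B₁ = μ₀n₁I₁ across the inner coil,
so the flux linkage is N₂Φ = N₂B₁A₂ = μ₀n₁N₂A₂·I₁, giving M = μ₀n₁N₂A₂.
A₂ = πr² = π(1.610×10^-2 m)² = 8.143×10^-4 m².
M = (4π×10⁻⁷)(2350)(1060)(8.143×10^-4) = 2.549×10^-3 H.

M ≈ 2.55 mH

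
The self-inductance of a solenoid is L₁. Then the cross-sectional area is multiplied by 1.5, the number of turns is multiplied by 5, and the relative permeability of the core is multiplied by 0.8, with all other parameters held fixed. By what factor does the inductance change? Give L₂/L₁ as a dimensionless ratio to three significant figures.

L₂/L₁ = 30.0

For a solenoid, L ∝ μᵣN²A/ℓ.
L₂/L₁ = (1.5) × (5)^2 × (0.8) = 30.0.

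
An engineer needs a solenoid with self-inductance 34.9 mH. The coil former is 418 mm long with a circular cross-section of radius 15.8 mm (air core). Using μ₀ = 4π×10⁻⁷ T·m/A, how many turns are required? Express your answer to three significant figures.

N ≈ 3850 turns

A = πr² = π(1.580×10^-2 m)² = 7.843×10^-4 m².
From L = μ₀N²A/ℓ, N = √(Lℓ / (μ₀A)).
N = √[(3.490×10^-2)(0.418) / ((4π×10⁻⁷)×7.843×10^-4)] = √(1.480×10^7) ≈ 3847.4.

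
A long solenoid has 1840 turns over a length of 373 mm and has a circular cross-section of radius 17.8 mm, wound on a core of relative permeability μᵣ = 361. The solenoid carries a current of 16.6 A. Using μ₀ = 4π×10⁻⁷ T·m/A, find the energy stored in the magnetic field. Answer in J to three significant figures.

U ≈ 565 J

A = πr² = π(1.780×10^-2 m)² = 9.954×10^-4 m².
L = μ₀μᵣN²A/ℓ = (4π×10⁻⁷)(361)(1840)²(9.954×10^-4)/(0.373) = 4.099 H.
U = ½LI² = ½(4.099)(16.6)² = 564.7 J.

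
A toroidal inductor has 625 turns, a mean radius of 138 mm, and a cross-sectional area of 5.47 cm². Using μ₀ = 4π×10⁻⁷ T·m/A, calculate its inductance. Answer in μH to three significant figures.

For a thin toroid, L = μ₀N²A/(2πR).
L = (4π×10⁻⁷)(625)²(5.470×10^-4) / (2π×0.138 m) = 3.097×10^-4 H.

L ≈ 310 μH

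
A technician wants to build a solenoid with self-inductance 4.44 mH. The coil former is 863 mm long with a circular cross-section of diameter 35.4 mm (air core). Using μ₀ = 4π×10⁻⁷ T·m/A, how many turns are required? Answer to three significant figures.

A = π(d/2)² = π(1.770×10^-2 m)² = 9.842×10^-4 m².
From L = μ₀N²A/ℓ, N = √(Lℓ / (μ₀A)).
N = √[(4.440×10^-3)(0.863) / ((4π×10⁻⁷)×9.842×10^-4)] = √(3.098×10^6) ≈ 1760.1.

N ≈ 1760 turns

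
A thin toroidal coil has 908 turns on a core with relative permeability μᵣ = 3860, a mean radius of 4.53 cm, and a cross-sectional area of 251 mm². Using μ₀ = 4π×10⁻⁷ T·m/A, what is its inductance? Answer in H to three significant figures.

L ≈ 3.53 H

For a thin toroid, L = μ₀μᵣN²A/(2πR).
L = (4π×10⁻⁷)(3860)(908)²(2.510×10^-4) / (2π×4.530×10^-2 m) = 3.527 H.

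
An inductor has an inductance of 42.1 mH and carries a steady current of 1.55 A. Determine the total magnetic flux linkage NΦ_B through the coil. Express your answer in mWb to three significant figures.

NΦ_B ≈ 65.3 mWb

From L = NΦ_B/I, the flux linkage is NΦ_B = LI.
NΦ_B = (4.210×10^-2 H)(1.55 A) = 6.525×10^-2 Wb.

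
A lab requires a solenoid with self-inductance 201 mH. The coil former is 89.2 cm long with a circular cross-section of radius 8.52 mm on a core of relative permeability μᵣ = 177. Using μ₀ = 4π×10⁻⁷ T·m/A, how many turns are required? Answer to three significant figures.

N ≈ 1880 turns

A = πr² = π(8.520×10^-3 m)² = 2.280×10^-4 m².
From L = μ₀μᵣN²A/ℓ, N = √(Lℓ / (μ₀μᵣA)).
N = √[(0.201)(0.892) / ((4π×10⁻⁷)(177)×2.280×10^-4)] = √(3.5347×10^6) ≈ 1880.1.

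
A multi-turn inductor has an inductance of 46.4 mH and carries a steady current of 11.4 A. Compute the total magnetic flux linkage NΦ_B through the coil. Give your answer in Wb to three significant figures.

From L = NΦ_B/I, the flux linkage is NΦ_B = LI.
NΦ_B = (4.640×10^-2 H)(11.4 A) = 0.529 Wb.

NΦ_B ≈ 0.529 Wb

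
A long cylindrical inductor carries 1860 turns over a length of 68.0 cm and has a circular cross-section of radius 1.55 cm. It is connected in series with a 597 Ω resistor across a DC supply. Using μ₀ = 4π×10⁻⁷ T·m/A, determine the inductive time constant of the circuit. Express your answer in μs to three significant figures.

τ ≈ 8.08 μs

A = πr² = π(1.550×10^-2 m)² = 7.548×10^-4 m².
L = μ₀N²A/ℓ = (4π×10⁻⁷)(1860)²(7.548×10^-4)/(0.68) = 4.825×10^-3 H.
τ = L/R = (4.825×10^-3)/(597) = 8.083×10^-6 s.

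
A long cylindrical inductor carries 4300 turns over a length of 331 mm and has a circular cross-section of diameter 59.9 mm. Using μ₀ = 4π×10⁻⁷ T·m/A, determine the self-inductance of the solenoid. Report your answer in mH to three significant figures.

A = π(d/2)² = π(2.995×10^-2 m)² = 2.818×10^-3 m².
For a long solenoid, L = μ₀N²A/ℓ.
L = (4π×10⁻⁷)(4300)²(2.818×10^-3)/(0.331 m) = 0.1978 H.

L ≈ 198 mH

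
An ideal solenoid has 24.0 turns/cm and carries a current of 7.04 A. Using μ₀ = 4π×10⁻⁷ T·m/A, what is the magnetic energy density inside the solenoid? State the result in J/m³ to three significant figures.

u ≈ 179 J/m³

B = μ₀nI = (4π×10⁻⁷)(2.400×10^3)(7.04) = 2.123×10^-2 T.
u = B²/(2μ₀) = (2.123×10^-2)²/(2×4π×10⁻⁷) = 179.4 J/m³.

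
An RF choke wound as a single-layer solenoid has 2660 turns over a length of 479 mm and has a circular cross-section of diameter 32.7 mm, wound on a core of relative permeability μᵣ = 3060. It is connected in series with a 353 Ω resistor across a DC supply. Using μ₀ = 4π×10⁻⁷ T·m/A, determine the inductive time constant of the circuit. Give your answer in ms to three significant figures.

τ ≈ 135 ms

A = π(d/2)² = π(1.635×10^-2 m)² = 8.398×10^-4 m².
L = μ₀μᵣN²A/ℓ = (4π×10⁻⁷)(3060)(2660)²(8.398×10^-4)/(0.479) = 47.7 H.
τ = L/R = (47.7)/(353) = 0.1351 s.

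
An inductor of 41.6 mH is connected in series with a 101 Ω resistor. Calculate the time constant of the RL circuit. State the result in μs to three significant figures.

τ = L/R = (4.160×10^-2 H)/(101 Ω) = 4.119×10^-4 s.

τ ≈ 412 μs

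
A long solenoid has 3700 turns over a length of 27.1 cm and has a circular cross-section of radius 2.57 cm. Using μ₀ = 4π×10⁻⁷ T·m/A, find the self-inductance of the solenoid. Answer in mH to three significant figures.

A = πr² = π(2.570×10^-2 m)² = 2.07499×10^-3 m².
For a long solenoid, L = μ₀N²A/ℓ.
L = (4π×10⁻⁷)(3700)²(2.07499×10^-3)/(0.271 m) = 0.1317 H.

L ≈ 132 mH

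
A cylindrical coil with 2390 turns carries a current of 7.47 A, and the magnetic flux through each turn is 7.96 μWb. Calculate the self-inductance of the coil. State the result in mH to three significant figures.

L ≈ 2.55 mH

Self-inductance is defined by L = NΦ_B/I (flux linkage over current).
L = (2390)(7.960×10^-6 Wb)/(7.47 A) = 2.547×10^-3 H.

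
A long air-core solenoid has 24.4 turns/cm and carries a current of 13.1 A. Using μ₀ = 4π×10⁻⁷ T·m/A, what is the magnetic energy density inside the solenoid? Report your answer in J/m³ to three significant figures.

u ≈ 642 J/m³

B = μ₀nI = (4π×10⁻⁷)(2.440×10^3)(13.1) = 4.017×10^-2 T.
u = B²/(2μ₀) = (4.017×10^-2)²/(2×4π×10⁻⁷) = 642 J/m³.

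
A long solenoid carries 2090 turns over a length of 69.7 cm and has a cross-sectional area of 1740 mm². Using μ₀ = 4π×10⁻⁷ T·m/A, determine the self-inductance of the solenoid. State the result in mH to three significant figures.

A = 1740 mm² = 1.740×10^-3 m².
For a long solenoid, L = μ₀N²A/ℓ.
L = (4π×10⁻⁷)(2090)²(1.740×10^-3)/(0.697 m) = 1.370×10^-2 H.

L ≈ 13.7 mH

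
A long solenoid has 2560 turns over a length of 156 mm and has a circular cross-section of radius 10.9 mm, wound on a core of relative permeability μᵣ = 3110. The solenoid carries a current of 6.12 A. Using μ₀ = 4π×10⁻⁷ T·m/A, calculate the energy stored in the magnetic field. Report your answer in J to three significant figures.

A = πr² = π(1.090×10^-2 m)² = 3.733×10^-4 m².
L = μ₀μᵣN²A/ℓ = (4π×10⁻⁷)(3110)(2560)²(3.733×10^-4)/(0.156) = 61.28 H.
U = ½LI² = ½(61.28)(6.12)² = 1.148×10^3 J.

U ≈ 1150 J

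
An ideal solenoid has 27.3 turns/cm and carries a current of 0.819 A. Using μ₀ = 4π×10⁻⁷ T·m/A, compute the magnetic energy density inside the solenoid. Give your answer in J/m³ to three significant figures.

B = μ₀nI = (4π×10⁻⁷)(2.730×10^3)(0.819) = 2.810×10^-3 T.
u = B²/(2μ₀) = (2.810×10^-3)²/(2×4π×10⁻⁷) = 3.141 J/m³.

u ≈ 3.14 J/m³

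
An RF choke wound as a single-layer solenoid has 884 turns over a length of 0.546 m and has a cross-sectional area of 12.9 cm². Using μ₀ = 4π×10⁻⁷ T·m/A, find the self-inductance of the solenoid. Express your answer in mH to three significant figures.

L ≈ 2.32 mH

A = 12.9 cm² = 1.290×10^-3 m².
For a long solenoid, L = μ₀N²A/ℓ.
L = (4π×10⁻⁷)(884)²(1.290×10^-3)/(0.546 m) = 2.320×10^-3 H.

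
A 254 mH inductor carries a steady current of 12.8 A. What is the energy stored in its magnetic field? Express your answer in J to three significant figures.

Stored magnetic energy: U = ½LI².
U = ½(0.254 H)(12.8 A)² = 20.81 J.

U ≈ 20.8 J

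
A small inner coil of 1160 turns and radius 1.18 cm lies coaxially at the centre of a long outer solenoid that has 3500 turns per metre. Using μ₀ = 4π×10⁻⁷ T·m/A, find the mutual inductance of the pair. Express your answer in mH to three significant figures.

M ≈ 2.23 mH

The outer solenoid produces a uniform field B₁ = μ₀n₁I₁ across the inner coil,
so the flux linkage is N₂Φ = N₂B₁A₂ = μ₀n₁N₂A₂·I₁, giving M = μ₀n₁N₂A₂.
A₂ = πr² = π(1.180×10^-2 m)² = 4.374×10^-4 m².
M = (4π×10⁻⁷)(3500)(1160)(4.374×10^-4) = 2.232×10^-3 H.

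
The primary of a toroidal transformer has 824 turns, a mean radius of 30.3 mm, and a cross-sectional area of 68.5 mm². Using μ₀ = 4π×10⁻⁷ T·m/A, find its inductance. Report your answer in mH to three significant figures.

For a thin toroid, L = μ₀N²A/(2πR).
L = (4π×10⁻⁷)(824)²(6.850×10^-5) / (2π×3.030×10^-2 m) = 3.070×10^-4 H.

L ≈ 0.307 mH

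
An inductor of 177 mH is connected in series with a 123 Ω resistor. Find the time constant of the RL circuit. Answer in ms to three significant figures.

τ ≈ 1.44 ms

τ = L/R = (0.177 H)/(123 Ω) = 1.439×10^-3 s.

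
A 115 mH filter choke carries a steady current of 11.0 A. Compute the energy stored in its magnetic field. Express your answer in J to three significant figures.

Stored magnetic energy: U = ½LI².
U = ½(0.115 H)(11.0 A)² = 6.958 J.

U ≈ 6.96 J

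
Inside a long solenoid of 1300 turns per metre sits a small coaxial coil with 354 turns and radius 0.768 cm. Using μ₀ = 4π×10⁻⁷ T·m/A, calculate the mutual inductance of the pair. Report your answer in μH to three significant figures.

M ≈ 107 μH

The outer solenoid produces a uniform field B₁ = μ₀n₁I₁ across the inner coil,
so the flux linkage is N₂Φ = N₂B₁A₂ = μ₀n₁N₂A₂·I₁, giving M = μ₀n₁N₂A₂.
A₂ = πr² = π(7.680×10^-3 m)² = 1.853×10^-4 m².
M = (4π×10⁻⁷)(1300)(354)(1.853×10^-4) = 1.072×10^-4 H.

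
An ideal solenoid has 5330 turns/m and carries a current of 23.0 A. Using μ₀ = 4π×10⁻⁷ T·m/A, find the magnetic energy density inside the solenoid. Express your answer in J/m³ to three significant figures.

B = μ₀nI = (4π×10⁻⁷)(5.330×10^3)(23.0) = 0.1541 T.
u = B²/(2μ₀) = (0.1541)²/(2×4π×10⁻⁷) = 9.443×10^3 J/m³.

u ≈ 9440 J/m³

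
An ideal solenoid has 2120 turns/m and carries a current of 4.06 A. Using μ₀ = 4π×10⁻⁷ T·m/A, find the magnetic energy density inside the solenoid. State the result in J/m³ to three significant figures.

B = μ₀nI = (4π×10⁻⁷)(2.120×10^3)(4.06) = 1.082×10^-2 T.
u = B²/(2μ₀) = (1.082×10^-2)²/(2×4π×10⁻⁷) = 46.548 J/m³.

u ≈ 46.5 J/m³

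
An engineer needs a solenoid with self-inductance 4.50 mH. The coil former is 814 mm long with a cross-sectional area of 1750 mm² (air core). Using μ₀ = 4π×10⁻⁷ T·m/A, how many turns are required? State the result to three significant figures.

A = 1750 mm² = 1.750×10^-3 m².
From L = μ₀N²A/ℓ, N = √(Lℓ / (μ₀A)).
N = √[(4.500×10^-3)(0.814) / ((4π×10⁻⁷)×1.750×10^-3)] = √(1.666×10^6) ≈ 1290.6.

N ≈ 1290 turns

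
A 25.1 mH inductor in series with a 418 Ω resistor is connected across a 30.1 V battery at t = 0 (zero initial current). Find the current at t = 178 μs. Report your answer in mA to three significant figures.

I ≈ 68.3 mA

τ = L/R = 2.510×10^-2/418 = 6.0048×10^-5 s; final current I_∞ = ε/R = 30.1/418 = 7.201×10^-2 A.
I(t) = I_∞(1 − e^(−t/τ)) with t/τ = 2.964.
I = (7.201×10^-2)(1 − e^(−2.964)) = 6.829×10^-2 A.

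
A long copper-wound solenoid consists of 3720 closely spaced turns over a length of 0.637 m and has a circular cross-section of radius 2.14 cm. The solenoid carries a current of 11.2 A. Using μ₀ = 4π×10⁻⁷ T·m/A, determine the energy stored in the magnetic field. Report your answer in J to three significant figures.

U ≈ 2.46 J

A = πr² = π(2.140×10^-2 m)² = 1.439×10^-3 m².
L = μ₀N²A/ℓ = (4π×10⁻⁷)(3720)²(1.439×10^-3)/(0.637) = 3.928×10^-2 H.
U = ½LI² = ½(3.928×10^-2)(11.2)² = 2.463 J.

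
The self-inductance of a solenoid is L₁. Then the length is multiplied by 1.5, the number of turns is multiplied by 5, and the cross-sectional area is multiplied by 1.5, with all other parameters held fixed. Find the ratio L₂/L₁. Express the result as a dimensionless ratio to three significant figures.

L₂/L₁ = 25.0

For a solenoid, L ∝ μᵣN²A/ℓ.
L₂/L₁ = (1.5)^-1 × (5)^2 × (1.5) = 25.0.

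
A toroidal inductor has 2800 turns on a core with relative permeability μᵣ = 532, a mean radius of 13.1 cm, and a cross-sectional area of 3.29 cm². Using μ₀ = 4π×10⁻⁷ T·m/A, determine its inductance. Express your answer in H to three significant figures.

L ≈ 2.09 H

For a thin toroid, L = μ₀μᵣN²A/(2πR).
L = (4π×10⁻⁷)(532)(2800)²(3.290×10^-4) / (2π×0.131 m) = 2.09499 H.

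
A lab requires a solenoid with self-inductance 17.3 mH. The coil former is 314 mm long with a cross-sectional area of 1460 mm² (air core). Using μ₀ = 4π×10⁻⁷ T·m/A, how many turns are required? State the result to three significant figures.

N ≈ 1720 turns

A = 1460 mm² = 1.460×10^-3 m².
From L = μ₀N²A/ℓ, N = √(Lℓ / (μ₀A)).
N = √[(1.730×10^-2)(0.314) / ((4π×10⁻⁷)×1.460×10^-3)] = √(2.961×10^6) ≈ 1720.7.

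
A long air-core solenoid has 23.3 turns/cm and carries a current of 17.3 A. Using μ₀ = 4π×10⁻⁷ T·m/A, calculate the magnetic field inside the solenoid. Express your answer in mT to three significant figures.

B ≈ 50.7 mT

Inside a long solenoid, B = μ₀nI.
B = (4π×10⁻⁷)(2.330×10^3 m⁻¹)(17.3 A) = 5.065×10^-2 T.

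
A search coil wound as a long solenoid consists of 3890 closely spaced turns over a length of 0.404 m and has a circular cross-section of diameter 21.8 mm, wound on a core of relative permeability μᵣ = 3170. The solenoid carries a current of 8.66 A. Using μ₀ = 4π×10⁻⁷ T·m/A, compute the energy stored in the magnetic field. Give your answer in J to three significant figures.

A = π(d/2)² = π(1.090×10^-2 m)² = 3.733×10^-4 m².
L = μ₀μᵣN²A/ℓ = (4π×10⁻⁷)(3170)(3890)²(3.733×10^-4)/(0.404) = 55.69 H.
U = ½LI² = ½(55.69)(8.66)² = 2.088×10^3 J.

U ≈ 2090 J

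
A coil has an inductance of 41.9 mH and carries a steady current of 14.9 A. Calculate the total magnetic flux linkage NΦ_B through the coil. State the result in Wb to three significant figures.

From L = NΦ_B/I, the flux linkage is NΦ_B = LI.
NΦ_B = (4.190×10^-2 H)(14.9 A) = 0.6243 Wb.

NΦ_B ≈ 0.624 Wb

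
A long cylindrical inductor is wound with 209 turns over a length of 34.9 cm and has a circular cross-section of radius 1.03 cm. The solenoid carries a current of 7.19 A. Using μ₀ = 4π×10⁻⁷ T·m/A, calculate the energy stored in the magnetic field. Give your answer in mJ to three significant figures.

U ≈ 1.35 mJ

A = πr² = π(1.030×10^-2 m)² = 3.333×10^-4 m².
L = μ₀N²A/ℓ = (4π×10⁻⁷)(209)²(3.333×10^-4)/(0.349) = 5.242×10^-5 H.
U = ½LI² = ½(5.242×10^-5)(7.19)² = 1.35497×10^-3 J.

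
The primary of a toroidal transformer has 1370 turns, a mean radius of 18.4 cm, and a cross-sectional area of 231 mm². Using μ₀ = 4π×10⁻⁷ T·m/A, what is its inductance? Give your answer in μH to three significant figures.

L ≈ 471 μH

For a thin toroid, L = μ₀N²A/(2πR).
L = (4π×10⁻⁷)(1370)²(2.310×10^-4) / (2π×0.184 m) = 4.713×10^-4 H.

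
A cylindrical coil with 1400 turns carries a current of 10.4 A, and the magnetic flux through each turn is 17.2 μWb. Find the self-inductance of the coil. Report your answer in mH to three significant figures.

Self-inductance is defined by L = NΦ_B/I (flux linkage over current).
L = (1400)(1.720×10^-5 Wb)/(10.4 A) = 2.315×10^-3 H.

L ≈ 2.32 mH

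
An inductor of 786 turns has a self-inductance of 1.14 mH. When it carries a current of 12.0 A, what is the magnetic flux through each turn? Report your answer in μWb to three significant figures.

From L = NΦ_B/I, the flux per turn is Φ_B = LI/N.
Φ_B = (1.140×10^-3 H)(12.0 A)/786 = 1.740×10^-5 Wb.

Φ_B ≈ 17.4 μWb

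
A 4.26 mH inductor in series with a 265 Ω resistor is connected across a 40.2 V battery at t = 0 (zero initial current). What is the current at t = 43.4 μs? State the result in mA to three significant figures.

τ = L/R = 4.260×10^-3/265 = 1.608×10^-5 s; final current I_∞ = ε/R = 40.2/265 = 0.1517 A.
I(t) = I_∞(1 − e^(−t/τ)) with t/τ = 2.700.
I = (0.1517)(1 − e^(−2.700)) = 0.1415 A.

I ≈ 142 mA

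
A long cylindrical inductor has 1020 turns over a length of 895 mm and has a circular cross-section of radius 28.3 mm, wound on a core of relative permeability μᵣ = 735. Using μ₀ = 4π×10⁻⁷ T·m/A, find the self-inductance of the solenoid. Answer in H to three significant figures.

L ≈ 2.70 H

A = πr² = π(2.830×10^-2 m)² = 2.516×10^-3 m².
For a long solenoid, L = μ₀μᵣN²A/ℓ.
L = (4π×10⁻⁷)(735)(1020)²(2.516×10^-3)/(0.895 m) = 2.701 H.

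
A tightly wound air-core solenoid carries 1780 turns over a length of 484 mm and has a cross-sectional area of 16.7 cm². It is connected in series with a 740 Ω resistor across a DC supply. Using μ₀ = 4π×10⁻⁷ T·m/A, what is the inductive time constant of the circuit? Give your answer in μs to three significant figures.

τ ≈ 18.6 μs

A = 16.7 cm² = 1.670×10^-3 m².
L = μ₀N²A/ℓ = (4π×10⁻⁷)(1780)²(1.670×10^-3)/(0.484) = 1.374×10^-2 H.
τ = L/R = (1.374×10^-2)/(740) = 1.856×10^-5 s.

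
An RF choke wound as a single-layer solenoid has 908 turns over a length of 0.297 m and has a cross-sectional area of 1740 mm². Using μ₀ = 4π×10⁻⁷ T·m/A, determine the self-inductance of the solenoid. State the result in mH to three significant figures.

A = 1740 mm² = 1.740×10^-3 m².
For a long solenoid, L = μ₀N²A/ℓ.
L = (4π×10⁻⁷)(908)²(1.740×10^-3)/(0.297 m) = 6.070×10^-3 H.

L ≈ 6.07 mH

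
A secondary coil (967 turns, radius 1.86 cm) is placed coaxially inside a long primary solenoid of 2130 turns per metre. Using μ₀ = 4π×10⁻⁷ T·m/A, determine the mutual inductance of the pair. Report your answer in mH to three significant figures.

M ≈ 2.81 mH

The outer solenoid produces a uniform field B₁ = μ₀n₁I₁ across the inner coil,
so the flux linkage is N₂Φ = N₂B₁A₂ = μ₀n₁N₂A₂·I₁, giving M = μ₀n₁N₂A₂.
A₂ = πr² = π(1.860×10^-2 m)² = 1.087×10^-3 m².
M = (4π×10⁻⁷)(2130)(967)(1.087×10^-3) = 2.813×10^-3 H.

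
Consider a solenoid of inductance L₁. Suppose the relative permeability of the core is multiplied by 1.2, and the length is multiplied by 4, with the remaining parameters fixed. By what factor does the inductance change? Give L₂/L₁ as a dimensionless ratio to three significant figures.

For a solenoid, L ∝ μᵣN²A/ℓ.
L₂/L₁ = (1.2) × (4)^-1 = 0.300.

L₂/L₁ = 0.300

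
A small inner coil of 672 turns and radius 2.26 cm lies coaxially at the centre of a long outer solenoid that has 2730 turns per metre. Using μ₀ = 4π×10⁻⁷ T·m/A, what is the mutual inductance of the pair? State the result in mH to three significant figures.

M ≈ 3.70 mH

The outer solenoid produces a uniform field B₁ = μ₀n₁I₁ across the inner coil,
so the flux linkage is N₂Φ = N₂B₁A₂ = μ₀n₁N₂A₂·I₁, giving M = μ₀n₁N₂A₂.
A₂ = πr² = π(2.260×10^-2 m)² = 1.6046×10^-3 m².
M = (4π×10⁻⁷)(2730)(672)(1.6046×10^-3) = 3.699×10^-3 H.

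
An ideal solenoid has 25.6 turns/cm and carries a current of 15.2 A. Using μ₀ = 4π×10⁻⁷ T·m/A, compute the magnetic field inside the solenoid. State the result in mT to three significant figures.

Inside a long solenoid, B = μ₀nI.
B = (4π×10⁻⁷)(2.560×10^3 m⁻¹)(15.2 A) = 4.890×10^-2 T.

B ≈ 48.9 mT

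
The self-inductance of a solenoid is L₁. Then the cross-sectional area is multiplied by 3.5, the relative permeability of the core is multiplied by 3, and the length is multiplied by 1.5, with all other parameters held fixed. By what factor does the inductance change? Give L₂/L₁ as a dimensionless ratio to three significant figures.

L₂/L₁ = 7.00

For a solenoid, L ∝ μᵣN²A/ℓ.
L₂/L₁ = (3.5) × (3) × (1.5)^-1 = 7.00.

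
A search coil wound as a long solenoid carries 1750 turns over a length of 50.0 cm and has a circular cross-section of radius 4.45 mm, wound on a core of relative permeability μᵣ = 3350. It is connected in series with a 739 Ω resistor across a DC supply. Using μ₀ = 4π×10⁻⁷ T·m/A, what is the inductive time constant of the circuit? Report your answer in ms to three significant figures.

A = πr² = π(4.450×10^-3 m)² = 6.221×10^-5 m².
L = μ₀μᵣN²A/ℓ = (4π×10⁻⁷)(3350)(1750)²(6.221×10^-5)/(0.5) = 1.604 H.
τ = L/R = (1.604)/(739) = 2.171×10^-3 s.

τ ≈ 2.17 ms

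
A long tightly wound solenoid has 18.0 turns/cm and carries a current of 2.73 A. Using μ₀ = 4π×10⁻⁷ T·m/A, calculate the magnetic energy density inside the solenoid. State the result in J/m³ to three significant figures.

u ≈ 15.2 J/m³

B = μ₀nI = (4π×10⁻⁷)(1.800×10^3)(2.73) = 6.175×10^-3 T.
u = B²/(2μ₀) = (6.175×10^-3)²/(2×4π×10⁻⁷) = 15.17 J/m³.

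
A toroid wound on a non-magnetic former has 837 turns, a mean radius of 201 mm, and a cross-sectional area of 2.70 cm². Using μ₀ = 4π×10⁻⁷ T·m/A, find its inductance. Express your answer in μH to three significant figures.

L ≈ 188 μH

For a thin toroid, L = μ₀N²A/(2πR).
L = (4π×10⁻⁷)(837)²(2.700×10^-4) / (2π×0.201 m) = 1.882×10^-4 H.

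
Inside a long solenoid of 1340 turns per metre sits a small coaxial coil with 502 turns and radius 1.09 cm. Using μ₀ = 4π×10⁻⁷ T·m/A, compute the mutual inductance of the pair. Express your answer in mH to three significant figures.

M ≈ 0.316 mH

The outer solenoid produces a uniform field B₁ = μ₀n₁I₁ across the inner coil,
so the flux linkage is N₂Φ = N₂B₁A₂ = μ₀n₁N₂A₂·I₁, giving M = μ₀n₁N₂A₂.
A₂ = πr² = π(1.090×10^-2 m)² = 3.733×10^-4 m².
M = (4π×10⁻⁷)(1340)(502)(3.733×10^-4) = 3.155×10^-4 H.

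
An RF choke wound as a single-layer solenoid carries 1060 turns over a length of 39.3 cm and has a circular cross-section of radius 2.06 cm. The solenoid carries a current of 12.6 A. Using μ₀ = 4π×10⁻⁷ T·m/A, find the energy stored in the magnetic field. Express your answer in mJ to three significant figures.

U ≈ 380 mJ

A = πr² = π(2.060×10^-2 m)² = 1.333×10^-3 m².
L = μ₀N²A/ℓ = (4π×10⁻⁷)(1060)²(1.333×10^-3)/(0.393) = 4.790×10^-3 H.
U = ½LI² = ½(4.790×10^-3)(12.6)² = 0.3802 J.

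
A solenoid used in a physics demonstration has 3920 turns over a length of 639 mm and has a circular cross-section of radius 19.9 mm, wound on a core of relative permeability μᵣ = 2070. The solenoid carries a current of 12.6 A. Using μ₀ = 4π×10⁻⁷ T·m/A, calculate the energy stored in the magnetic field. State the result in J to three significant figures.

A = πr² = π(1.990×10^-2 m)² = 1.244×10^-3 m².
L = μ₀μᵣN²A/ℓ = (4π×10⁻⁷)(2070)(3920)²(1.244×10^-3)/(0.639) = 77.82 H.
U = ½LI² = ½(77.82)(12.6)² = 6.178×10^3 J.

U ≈ 6180 J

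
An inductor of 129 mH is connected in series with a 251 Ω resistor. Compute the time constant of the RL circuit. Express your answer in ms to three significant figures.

τ = L/R = (0.129 H)/(251 Ω) = 5.139×10^-4 s.

τ ≈ 0.514 ms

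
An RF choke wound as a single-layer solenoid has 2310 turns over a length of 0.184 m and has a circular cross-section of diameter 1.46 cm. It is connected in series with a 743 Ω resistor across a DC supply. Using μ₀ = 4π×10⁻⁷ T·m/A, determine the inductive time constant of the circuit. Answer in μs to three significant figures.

τ ≈ 8.21 μs

A = π(d/2)² = π(7.300×10^-3 m)² = 1.674×10^-4 m².
L = μ₀N²A/ℓ = (4π×10⁻⁷)(2310)²(1.674×10^-4)/(0.184) = 6.101×10^-3 H.
τ = L/R = (6.101×10^-3)/(743) = 8.212×10^-6 s.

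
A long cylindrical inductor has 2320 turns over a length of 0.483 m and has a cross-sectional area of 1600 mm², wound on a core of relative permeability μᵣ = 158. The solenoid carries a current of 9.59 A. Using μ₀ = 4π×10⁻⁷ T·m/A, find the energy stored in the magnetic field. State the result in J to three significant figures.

A = 1600 mm² = 1.600×10^-3 m².
L = μ₀μᵣN²A/ℓ = (4π×10⁻⁷)(158)(2320)²(1.600×10^-3)/(0.483) = 3.54 H.
U = ½LI² = ½(3.54)(9.59)² = 162.8 J.

U ≈ 163 J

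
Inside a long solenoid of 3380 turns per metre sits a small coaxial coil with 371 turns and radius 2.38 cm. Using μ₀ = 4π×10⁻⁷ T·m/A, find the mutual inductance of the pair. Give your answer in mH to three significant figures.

M ≈ 2.80 mH

The outer solenoid produces a uniform field B₁ = μ₀n₁I₁ across the inner coil,
so the flux linkage is N₂Φ = N₂B₁A₂ = μ₀n₁N₂A₂·I₁, giving M = μ₀n₁N₂A₂.
A₂ = πr² = π(2.380×10^-2 m)² = 1.780×10^-3 m².
M = (4π×10⁻⁷)(3380)(371)(1.780×10^-3) = 2.804×10^-3 H.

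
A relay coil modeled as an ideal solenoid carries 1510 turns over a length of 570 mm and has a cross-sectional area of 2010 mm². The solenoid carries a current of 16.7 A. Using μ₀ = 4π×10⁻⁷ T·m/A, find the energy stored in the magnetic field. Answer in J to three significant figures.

U ≈ 1.41 J

A = 2010 mm² = 2.010×10^-3 m².
L = μ₀N²A/ℓ = (4π×10⁻⁷)(1510)²(2.010×10^-3)/(0.57) = 1.010×10^-2 H.
U = ½LI² = ½(1.010×10^-2)(16.7)² = 1.409 J.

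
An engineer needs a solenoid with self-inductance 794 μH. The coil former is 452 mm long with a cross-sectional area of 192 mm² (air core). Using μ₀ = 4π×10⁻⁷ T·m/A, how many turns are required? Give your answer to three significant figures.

N ≈ 1220 turns

A = 192 mm² = 1.920×10^-4 m².
From L = μ₀N²A/ℓ, N = √(Lℓ / (μ₀A)).
N = √[(7.940×10^-4)(0.452) / ((4π×10⁻⁷)×1.920×10^-4)] = √(1.487×10^6) ≈ 1219.6.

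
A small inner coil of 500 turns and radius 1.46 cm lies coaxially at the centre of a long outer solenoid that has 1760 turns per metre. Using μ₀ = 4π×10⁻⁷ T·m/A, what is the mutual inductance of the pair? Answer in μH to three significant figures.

M ≈ 741 μH

The outer solenoid produces a uniform field B₁ = μ₀n₁I₁ across the inner coil,
so the flux linkage is N₂Φ = N₂B₁A₂ = μ₀n₁N₂A₂·I₁, giving M = μ₀n₁N₂A₂.
A₂ = πr² = π(1.460×10^-2 m)² = 6.697×10^-4 m².
M = (4π×10⁻⁷)(1760)(500)(6.697×10^-4) = 7.405×10^-4 H.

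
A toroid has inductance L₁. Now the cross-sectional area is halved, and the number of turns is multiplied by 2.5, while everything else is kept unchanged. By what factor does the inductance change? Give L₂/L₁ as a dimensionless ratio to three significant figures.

For a toroid, L ∝ μᵣN²A/R.
L₂/L₁ = (0.5) × (2.5)^2 = 3.13.

L₂/L₁ = 3.13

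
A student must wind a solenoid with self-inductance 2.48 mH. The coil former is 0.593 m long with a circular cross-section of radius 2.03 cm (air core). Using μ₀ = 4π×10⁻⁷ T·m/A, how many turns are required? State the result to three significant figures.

A = πr² = π(2.030×10^-2 m)² = 1.2946×10^-3 m².
From L = μ₀N²A/ℓ, N = √(Lℓ / (μ₀A)).
N = √[(2.480×10^-3)(0.593) / ((4π×10⁻⁷)×1.2946×10^-3)] = √(9.040×10^5) ≈ 950.8.

N ≈ 951 turns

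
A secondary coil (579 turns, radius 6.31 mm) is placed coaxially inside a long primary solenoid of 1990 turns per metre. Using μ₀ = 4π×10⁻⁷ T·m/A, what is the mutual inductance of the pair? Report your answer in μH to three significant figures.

M ≈ 181 μH

The outer solenoid produces a uniform field B₁ = μ₀n₁I₁ across the inner coil,
so the flux linkage is N₂Φ = N₂B₁A₂ = μ₀n₁N₂A₂·I₁, giving M = μ₀n₁N₂A₂.
A₂ = πr² = π(6.310×10^-3 m)² = 1.251×10^-4 m².
M = (4π×10⁻⁷)(1990)(579)(1.251×10^-4) = 1.811×10^-4 H.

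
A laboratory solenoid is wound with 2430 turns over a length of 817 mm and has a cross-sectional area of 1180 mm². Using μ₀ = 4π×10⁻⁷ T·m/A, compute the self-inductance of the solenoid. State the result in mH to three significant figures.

L ≈ 10.7 mH

A = 1180 mm² = 1.180×10^-3 m².
For a long solenoid, L = μ₀N²A/ℓ.
L = (4π×10⁻⁷)(2430)²(1.180×10^-3)/(0.817 m) = 1.072×10^-2 H.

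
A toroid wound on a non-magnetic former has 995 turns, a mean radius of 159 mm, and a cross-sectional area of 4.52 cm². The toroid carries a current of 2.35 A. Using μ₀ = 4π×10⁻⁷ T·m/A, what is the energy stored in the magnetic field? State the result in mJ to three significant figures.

L = μ₀N²A/(2πR) = (4π×10⁻⁷)(995)²(4.520×10^-4)/(2π×0.159) = 5.629×10^-4 H.
U = ½LI² = ½(5.629×10^-4)(2.35)² = 1.554×10^-3 J.

U ≈ 1.55 mJ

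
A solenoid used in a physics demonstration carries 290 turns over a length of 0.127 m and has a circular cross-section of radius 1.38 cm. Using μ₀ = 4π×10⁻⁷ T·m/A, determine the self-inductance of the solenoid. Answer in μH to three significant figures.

L ≈ 498 μH

A = πr² = π(1.380×10^-2 m)² = 5.983×10^-4 m².
For a long solenoid, L = μ₀N²A/ℓ.
L = (4π×10⁻⁷)(290)²(5.983×10^-4)/(0.127 m) = 4.979×10^-4 H.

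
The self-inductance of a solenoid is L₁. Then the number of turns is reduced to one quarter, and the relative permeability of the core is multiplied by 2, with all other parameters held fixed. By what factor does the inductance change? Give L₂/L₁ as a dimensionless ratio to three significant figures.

For a solenoid, L ∝ μᵣN²A/ℓ.
L₂/L₁ = (0.25)^2 × (2) = 0.125.

L₂/L₁ = 0.125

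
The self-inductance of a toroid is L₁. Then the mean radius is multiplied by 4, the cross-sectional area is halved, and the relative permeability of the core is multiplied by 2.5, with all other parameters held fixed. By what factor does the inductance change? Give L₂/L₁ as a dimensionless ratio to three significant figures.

L₂/L₁ = 0.313

For a toroid, L ∝ μᵣN²A/R.
L₂/L₁ = (4)^-1 × (0.5) × (2.5) = 0.313.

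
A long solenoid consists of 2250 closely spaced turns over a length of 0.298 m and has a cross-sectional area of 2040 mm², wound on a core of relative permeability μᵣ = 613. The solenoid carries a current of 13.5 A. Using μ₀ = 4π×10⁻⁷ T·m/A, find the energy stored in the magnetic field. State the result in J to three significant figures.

A = 2040 mm² = 2.040×10^-3 m².
L = μ₀μᵣN²A/ℓ = (4π×10⁻⁷)(613)(2250)²(2.040×10^-3)/(0.298) = 26.7 H.
U = ½LI² = ½(26.7)(13.5)² = 2.433×10^3 J.

U ≈ 2430 J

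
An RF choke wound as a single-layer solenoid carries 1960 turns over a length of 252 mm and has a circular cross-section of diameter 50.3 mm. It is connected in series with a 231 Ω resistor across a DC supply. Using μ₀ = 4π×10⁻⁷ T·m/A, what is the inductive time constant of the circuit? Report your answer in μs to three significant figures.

τ ≈ 165 μs

A = π(d/2)² = π(2.515×10^-2 m)² = 1.987×10^-3 m².
L = μ₀N²A/ℓ = (4π×10⁻⁷)(1960)²(1.987×10^-3)/(0.252) = 3.807×10^-2 H.
τ = L/R = (3.807×10^-2)/(231) = 1.648×10^-4 s.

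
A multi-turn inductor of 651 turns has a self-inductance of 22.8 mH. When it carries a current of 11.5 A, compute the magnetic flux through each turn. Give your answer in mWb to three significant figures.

From L = NΦ_B/I, the flux per turn is Φ_B = LI/N.
Φ_B = (2.280×10^-2 H)(11.5 A)/651 = 4.028×10^-4 Wb.

Φ_B ≈ 0.403 mWb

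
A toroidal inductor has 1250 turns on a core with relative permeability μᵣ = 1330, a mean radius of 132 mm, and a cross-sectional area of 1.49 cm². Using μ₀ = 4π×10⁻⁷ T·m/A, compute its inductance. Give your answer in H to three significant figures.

L ≈ 0.469 H

For a thin toroid, L = μ₀μᵣN²A/(2πR).
L = (4π×10⁻⁷)(1330)(1250)²(1.490×10^-4) / (2π×0.132 m) = 0.4692 H.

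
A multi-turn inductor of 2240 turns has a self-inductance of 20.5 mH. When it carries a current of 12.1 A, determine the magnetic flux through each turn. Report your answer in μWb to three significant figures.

From L = NΦ_B/I, the flux per turn is Φ_B = LI/N.
Φ_B = (2.050×10^-2 H)(12.1 A)/2240 = 1.107×10^-4 Wb.

Φ_B ≈ 111 μWb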